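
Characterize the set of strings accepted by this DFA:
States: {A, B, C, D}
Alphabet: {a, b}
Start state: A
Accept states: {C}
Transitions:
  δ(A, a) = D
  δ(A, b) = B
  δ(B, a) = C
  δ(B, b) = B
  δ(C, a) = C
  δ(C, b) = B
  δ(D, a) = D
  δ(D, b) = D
Testing a few strings:
  'bba' → accept
  'bb' → reject
  'abaa' → reject
  'baaa' → accept
State roles: A=no input read; B=started with b, last symbol b; C=started with b, last symbol a; D=started with a (dead)
All strings over {a,b} that start with b and end with a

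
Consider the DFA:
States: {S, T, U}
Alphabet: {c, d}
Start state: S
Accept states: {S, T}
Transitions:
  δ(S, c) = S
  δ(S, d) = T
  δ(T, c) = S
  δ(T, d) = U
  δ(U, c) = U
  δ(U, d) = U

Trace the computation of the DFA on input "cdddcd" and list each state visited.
read 'c': S → S
  read 'd': S → T
  read 'd': T → U
  read 'd': U → U
  read 'c': U → U
  read 'd': U → U
S -> S -> T -> U -> U -> U -> U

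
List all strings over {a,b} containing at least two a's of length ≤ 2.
aa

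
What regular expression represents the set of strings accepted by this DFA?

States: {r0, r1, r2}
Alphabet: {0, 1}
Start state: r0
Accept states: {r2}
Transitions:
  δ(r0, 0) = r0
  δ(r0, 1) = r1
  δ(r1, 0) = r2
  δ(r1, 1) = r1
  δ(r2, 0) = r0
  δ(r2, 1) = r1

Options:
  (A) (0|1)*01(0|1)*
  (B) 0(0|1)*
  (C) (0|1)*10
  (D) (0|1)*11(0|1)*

Check each option against the DFA on short strings; one disagreement eliminates an option:
  (A) (0|1)*01(0|1)*: on '01' the DFA goes r0 → r0 → r1 and rejects (r1 ∉ Accept), but the regex matches it → eliminate
  (B) 0(0|1)*: on '0' the DFA goes r0 → r0 and rejects (r0 ∉ Accept), but the regex matches it → eliminate
  (C) (0|1)*10: agrees with the DFA on every string of length ≤ 6
  (D) (0|1)*11(0|1)*: on '10' the DFA goes r0 → r1 → r2 and accepts (r2 ∈ Accept), but the regex does not match it → eliminate
Only (C) is consistent with the DFA.
(C) (0|1)*10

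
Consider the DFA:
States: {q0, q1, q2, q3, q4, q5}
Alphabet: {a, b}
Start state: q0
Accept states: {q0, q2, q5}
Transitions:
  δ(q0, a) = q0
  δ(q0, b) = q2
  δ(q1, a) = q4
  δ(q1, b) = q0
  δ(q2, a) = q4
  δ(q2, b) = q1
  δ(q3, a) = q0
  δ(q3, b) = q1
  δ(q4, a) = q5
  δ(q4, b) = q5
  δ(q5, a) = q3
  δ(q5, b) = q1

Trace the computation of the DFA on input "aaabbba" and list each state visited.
read 'a': q0 → q0
  read 'a': q0 → q0
  read 'a': q0 → q0
  read 'b': q0 → q2
  read 'b': q2 → q1
  read 'b': q1 → q0
  read 'a': q0 → q0
q0 -> q0 -> q0 -> q0 -> q2 -> q1 -> q0 -> q0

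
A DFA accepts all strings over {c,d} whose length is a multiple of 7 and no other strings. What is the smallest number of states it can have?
By Myhill–Nerode, count the distinguishable equivalence classes: 7 classes — one per residue of the length mod 7; class i is distinguished from class j by any string of length (7 − i) mod 7.
7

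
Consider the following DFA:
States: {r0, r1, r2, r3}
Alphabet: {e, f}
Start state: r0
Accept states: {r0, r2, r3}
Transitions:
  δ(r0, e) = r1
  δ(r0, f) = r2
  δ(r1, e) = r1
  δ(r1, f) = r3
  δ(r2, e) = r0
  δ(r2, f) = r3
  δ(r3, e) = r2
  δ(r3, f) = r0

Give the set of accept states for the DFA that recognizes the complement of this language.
Complement accept states = All states \ Original accept states
= {r0, r1, r2, r3} \ {r0, r2, r3}
{r1}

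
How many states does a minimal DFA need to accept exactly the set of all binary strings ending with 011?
By Myhill–Nerode, count the distinguishable equivalence classes: 4 classes — one per longest suffix of the input that is a prefix of '011' (lengths 0 through 3); only the length-3 class is accepting.
4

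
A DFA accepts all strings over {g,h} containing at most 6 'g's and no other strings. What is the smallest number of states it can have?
By Myhill–Nerode, count the distinguishable equivalence classes: 8 classes — having seen 0, 1, …, 6, or >6 copies of 'g'; counts 0 through 6 are accepting and >6 is dead.
8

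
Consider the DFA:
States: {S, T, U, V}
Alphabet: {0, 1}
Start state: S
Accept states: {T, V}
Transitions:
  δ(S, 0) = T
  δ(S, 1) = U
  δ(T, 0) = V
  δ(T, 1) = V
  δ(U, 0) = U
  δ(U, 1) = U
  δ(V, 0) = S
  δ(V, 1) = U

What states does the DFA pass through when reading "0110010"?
read '0': S → T
  read '1': T → V
  read '1': V → U
  read '0': U → U
  read '0': U → U
  read '1': U → U
  read '0': U → U
S -> T -> V -> U -> U -> U -> U -> U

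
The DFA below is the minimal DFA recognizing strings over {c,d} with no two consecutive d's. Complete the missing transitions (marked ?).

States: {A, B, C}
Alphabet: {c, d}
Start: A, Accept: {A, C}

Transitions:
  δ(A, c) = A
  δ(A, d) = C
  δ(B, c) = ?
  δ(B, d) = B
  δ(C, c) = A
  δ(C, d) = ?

From the language and accept set, identify what each state tracks — A: last symbol not d (ok); B: saw dd (dead); C: last symbol d (ok).
Each missing δ(q, a) is the state matching the new tracked value after reading a.
δ(B, c) = B; δ(C, d) = B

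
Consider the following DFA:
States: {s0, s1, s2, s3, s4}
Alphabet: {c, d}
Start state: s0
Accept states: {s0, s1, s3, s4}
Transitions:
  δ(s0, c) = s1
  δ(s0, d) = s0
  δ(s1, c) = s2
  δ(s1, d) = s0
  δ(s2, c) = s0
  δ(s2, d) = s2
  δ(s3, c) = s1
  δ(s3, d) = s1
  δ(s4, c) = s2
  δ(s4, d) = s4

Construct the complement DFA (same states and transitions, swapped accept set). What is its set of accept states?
Complement accept states = All states \ Original accept states
= {s0, s1, s2, s3, s4} \ {s0, s1, s3, s4}
{s2}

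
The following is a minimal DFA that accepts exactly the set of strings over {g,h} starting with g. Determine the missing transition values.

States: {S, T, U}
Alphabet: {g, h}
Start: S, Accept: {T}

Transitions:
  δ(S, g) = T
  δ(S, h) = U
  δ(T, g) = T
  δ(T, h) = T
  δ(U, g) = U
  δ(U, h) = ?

From the language and accept set, identify what each state tracks — S: no input read; T: started with g; U: started with h (dead).
Each missing δ(q, a) is the state matching the new tracked value after reading a.
δ(U, h) = U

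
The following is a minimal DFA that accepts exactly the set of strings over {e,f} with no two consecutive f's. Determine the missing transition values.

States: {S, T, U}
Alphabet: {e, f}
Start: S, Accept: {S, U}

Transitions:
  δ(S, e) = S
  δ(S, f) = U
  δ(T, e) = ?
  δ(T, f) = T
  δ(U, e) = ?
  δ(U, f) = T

From the language and accept set, identify what each state tracks — S: last symbol not f (ok); T: saw ff (dead); U: last symbol f (ok).
Each missing δ(q, a) is the state matching the new tracked value after reading a.
δ(T, e) = T; δ(U, e) = S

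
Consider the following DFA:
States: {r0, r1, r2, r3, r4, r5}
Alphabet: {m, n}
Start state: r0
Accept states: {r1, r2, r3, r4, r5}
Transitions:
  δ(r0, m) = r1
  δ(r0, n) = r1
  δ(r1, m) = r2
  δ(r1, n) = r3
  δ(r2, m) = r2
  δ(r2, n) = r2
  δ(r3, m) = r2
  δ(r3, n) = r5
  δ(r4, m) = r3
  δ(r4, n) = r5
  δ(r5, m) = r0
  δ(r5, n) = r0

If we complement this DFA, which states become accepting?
Complement accept states = All states \ Original accept states
= {r0, r1, r2, r3, r4, r5} \ {r1, r2, r3, r4, r5}
{r0}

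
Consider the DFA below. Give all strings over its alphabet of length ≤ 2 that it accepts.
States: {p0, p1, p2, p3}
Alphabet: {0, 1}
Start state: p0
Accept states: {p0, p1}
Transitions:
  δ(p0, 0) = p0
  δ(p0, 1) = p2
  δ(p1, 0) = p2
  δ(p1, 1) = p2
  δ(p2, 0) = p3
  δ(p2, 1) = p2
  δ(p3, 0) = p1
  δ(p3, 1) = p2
ε, 0, 00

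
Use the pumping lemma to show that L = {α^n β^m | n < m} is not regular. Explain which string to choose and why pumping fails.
Assume L is regular with pumping length p. Idea: pumping up the α-block makes the α-count reach the β-count.
Choose s = α^p β^(p+1) ∈ L. By the pumping lemma, s = xyz with |xy| ≤ p, |y| > 0, so y = α^k with k ≥ 1. Then xy²z = α^(p+k) β^(p+1). Since p+k ≥ p+1, the number of α's is no longer strictly less than the number of β's, so xy²z ∉ L.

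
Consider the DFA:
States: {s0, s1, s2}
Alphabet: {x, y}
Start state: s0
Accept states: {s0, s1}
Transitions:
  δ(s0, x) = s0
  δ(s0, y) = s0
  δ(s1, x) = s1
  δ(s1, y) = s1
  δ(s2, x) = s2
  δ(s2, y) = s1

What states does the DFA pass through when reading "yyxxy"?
read 'y': s0 → s0
  read 'y': s0 → s0
  read 'x': s0 → s0
  read 'x': s0 → s0
  read 'y': s0 → s0
s0 -> s0 -> s0 -> s0 -> s0 -> s0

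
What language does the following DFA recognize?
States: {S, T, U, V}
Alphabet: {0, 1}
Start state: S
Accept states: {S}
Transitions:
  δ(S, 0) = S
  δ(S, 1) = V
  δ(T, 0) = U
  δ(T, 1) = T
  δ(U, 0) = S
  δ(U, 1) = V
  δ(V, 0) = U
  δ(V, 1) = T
Testing a few strings:
  '1' → reject
  '11' → reject
  '00' → accept
  '1011' → reject
State roles: S=value ≡ 0 (mod 4); T=value ≡ 3 (mod 4); U=value ≡ 2 (mod 4); V=value ≡ 1 (mod 4)
All binary strings representing a multiple of 4 (read in base 2; leading zeros allowed and ε counts as 0)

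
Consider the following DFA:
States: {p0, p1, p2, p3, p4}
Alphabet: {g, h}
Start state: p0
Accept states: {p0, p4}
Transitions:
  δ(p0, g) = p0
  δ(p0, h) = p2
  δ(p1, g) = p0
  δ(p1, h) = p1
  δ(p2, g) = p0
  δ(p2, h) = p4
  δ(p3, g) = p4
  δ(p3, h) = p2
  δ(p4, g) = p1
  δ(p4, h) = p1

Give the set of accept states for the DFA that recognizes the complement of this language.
Complement accept states = All states \ Original accept states
= {p0, p1, p2, p3, p4} \ {p0, p4}
{p1, p2, p3}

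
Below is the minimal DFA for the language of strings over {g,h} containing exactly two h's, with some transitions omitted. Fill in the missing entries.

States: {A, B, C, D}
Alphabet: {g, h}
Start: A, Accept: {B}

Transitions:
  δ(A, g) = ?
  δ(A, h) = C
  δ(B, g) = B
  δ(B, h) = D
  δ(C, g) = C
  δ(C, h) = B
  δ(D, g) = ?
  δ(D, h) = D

From the language and accept set, identify what each state tracks — A: zero h's; B: two h's; C: one h; D: ≥ three h's (dead).
Each missing δ(q, a) is the state matching the new tracked value after reading a.
δ(A, g) = A; δ(D, g) = D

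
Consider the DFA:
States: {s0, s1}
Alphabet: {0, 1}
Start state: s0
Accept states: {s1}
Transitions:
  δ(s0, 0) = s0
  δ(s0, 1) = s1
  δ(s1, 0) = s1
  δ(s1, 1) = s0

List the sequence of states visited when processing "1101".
read '1': s0 → s1
  read '1': s1 → s0
  read '0': s0 → s0
  read '1': s0 → s1
s0 -> s1 -> s0 -> s0 -> s1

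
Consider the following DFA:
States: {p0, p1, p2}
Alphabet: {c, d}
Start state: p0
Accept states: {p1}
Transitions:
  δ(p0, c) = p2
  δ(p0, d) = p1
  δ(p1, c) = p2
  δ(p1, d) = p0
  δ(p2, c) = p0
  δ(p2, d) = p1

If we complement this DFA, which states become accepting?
Complement accept states = All states \ Original accept states
= {p0, p1, p2} \ {p1}
{p0, p2}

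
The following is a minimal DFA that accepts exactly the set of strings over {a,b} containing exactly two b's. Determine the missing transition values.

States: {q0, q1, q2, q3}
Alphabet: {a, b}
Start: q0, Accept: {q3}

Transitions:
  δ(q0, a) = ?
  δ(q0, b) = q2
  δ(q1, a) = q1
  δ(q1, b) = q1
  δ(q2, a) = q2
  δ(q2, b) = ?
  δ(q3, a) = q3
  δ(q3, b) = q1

From the language and accept set, identify what each state tracks — q0: zero b's; q1: ≥ three b's (dead); q2: one b; q3: two b's.
Each missing δ(q, a) is the state matching the new tracked value after reading a.
δ(q0, a) = q0; δ(q2, b) = q3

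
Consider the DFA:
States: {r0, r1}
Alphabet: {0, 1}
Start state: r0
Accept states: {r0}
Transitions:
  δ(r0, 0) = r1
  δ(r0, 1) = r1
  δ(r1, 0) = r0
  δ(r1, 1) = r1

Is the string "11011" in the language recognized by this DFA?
Processing string "11011":
  r0 --1--> r1
  r1 --1--> r1
  r1 --0--> r0
  r0 --1--> r1
  r1 --1--> r1
Final state: r1
Accept states: {r0}
No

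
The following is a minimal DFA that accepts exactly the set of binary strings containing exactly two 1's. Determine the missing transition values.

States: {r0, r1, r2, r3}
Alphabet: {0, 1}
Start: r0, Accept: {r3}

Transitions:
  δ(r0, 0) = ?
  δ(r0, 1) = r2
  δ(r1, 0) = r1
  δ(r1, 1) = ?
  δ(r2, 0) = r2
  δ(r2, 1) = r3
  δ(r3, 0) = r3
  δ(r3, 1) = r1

From the language and accept set, identify what each state tracks — r0: zero 1's; r1: ≥ three 1's (dead); r2: one 1; r3: two 1's.
Each missing δ(q, a) is the state matching the new tracked value after reading a.
δ(r0, 0) = r0; δ(r1, 1) = r1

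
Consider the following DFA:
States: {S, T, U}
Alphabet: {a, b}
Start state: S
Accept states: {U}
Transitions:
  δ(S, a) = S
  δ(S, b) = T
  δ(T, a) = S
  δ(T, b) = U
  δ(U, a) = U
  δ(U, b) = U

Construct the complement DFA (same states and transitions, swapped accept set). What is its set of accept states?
Complement accept states = All states \ Original accept states
= {S, T, U} \ {U}
{S, T}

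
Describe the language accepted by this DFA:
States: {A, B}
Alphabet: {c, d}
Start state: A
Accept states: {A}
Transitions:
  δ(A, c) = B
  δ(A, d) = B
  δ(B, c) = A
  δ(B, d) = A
Testing a few strings:
  'c' → reject
  'd' → reject
  'cd' → accept
  'dcc' → reject
State roles: A=even length so far; B=odd length so far
All strings over {c,d} of even length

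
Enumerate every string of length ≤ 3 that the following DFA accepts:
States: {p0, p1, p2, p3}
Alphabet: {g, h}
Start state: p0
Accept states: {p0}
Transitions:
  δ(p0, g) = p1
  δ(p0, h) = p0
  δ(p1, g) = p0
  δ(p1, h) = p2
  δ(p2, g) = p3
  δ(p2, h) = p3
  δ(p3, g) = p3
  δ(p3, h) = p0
ε, h, gg, hh, ggh, hgg, hhh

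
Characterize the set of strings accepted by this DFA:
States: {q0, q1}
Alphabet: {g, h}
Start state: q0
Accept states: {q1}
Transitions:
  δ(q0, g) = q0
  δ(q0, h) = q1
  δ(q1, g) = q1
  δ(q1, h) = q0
Testing a few strings:
  'g' → reject
  'gg' → reject
  'h' → accept
  'hhg' → reject
State roles: q0=even number of h's so far; q1=odd number of h's so far
All strings over {g,h} with an odd number of h's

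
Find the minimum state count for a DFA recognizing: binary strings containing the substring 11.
By Myhill–Nerode, count the distinguishable equivalence classes: 3 classes — one per longest suffix of the input that is a prefix of '11' (lengths 0 through 1), plus an absorbing 'already seen 11' class.
3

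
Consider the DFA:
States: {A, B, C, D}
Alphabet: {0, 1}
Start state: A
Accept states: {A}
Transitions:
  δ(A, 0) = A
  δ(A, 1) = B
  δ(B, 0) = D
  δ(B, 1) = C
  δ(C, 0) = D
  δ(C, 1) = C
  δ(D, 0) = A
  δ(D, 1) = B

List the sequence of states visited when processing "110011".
read '1': A → B
  read '1': B → C
  read '0': C → D
  read '0': D → A
  read '1': A → B
  read '1': B → C
A -> B -> C -> D -> A -> B -> C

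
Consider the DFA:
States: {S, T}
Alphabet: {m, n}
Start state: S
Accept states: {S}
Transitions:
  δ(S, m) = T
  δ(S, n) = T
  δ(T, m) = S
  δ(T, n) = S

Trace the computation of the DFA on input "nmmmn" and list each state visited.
read 'n': S → T
  read 'm': T → S
  read 'm': S → T
  read 'm': T → S
  read 'n': S → T
S -> T -> S -> T -> S -> T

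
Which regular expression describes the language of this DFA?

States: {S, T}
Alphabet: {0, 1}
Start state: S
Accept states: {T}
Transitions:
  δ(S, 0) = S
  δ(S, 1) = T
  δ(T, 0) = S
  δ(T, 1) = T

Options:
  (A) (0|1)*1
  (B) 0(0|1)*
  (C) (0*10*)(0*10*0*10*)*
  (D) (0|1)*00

Check each option against the DFA on short strings; one disagreement eliminates an option:
  (A) (0|1)*1: agrees with the DFA on every string of length ≤ 6
  (B) 0(0|1)*: on '0' the DFA goes S → S and rejects (S ∉ Accept), but the regex matches it → eliminate
  (C) (0*10*)(0*10*0*10*)*: on '10' the DFA goes S → T → S and rejects (S ∉ Accept), but the regex matches it → eliminate
  (D) (0|1)*00: on '1' the DFA goes S → T and accepts (T ∈ Accept), but the regex does not match it → eliminate
Only (A) is consistent with the DFA.
(A) (0|1)*1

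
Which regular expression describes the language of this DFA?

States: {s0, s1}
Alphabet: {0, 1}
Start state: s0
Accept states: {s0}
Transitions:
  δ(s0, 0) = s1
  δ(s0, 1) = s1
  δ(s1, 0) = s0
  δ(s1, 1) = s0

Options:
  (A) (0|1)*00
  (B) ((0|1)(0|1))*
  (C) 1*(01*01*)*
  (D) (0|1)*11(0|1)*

Check each option against the DFA on short strings; one disagreement eliminates an option:
  (A) (0|1)*00: on ε the DFA stays in s0 and accepts (s0 ∈ Accept), but the regex does not match it → eliminate
  (B) ((0|1)(0|1))*: agrees with the DFA on every string of length ≤ 6
  (C) 1*(01*01*)*: on '1' the DFA goes s0 → s1 and rejects (s1 ∉ Accept), but the regex matches it → eliminate
  (D) (0|1)*11(0|1)*: on ε the DFA stays in s0 and accepts (s0 ∈ Accept), but the regex does not match it → eliminate
Only (B) is consistent with the DFA.
(B) ((0|1)(0|1))*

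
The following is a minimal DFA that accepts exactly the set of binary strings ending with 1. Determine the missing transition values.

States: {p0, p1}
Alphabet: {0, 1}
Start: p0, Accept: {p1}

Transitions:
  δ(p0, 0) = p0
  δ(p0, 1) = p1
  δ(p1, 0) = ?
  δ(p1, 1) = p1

From the language and accept set, identify what each state tracks — p0: last symbol not 1; p1: last symbol is 1.
Each missing δ(q, a) is the state matching the new tracked value after reading a.
δ(p1, 0) = p0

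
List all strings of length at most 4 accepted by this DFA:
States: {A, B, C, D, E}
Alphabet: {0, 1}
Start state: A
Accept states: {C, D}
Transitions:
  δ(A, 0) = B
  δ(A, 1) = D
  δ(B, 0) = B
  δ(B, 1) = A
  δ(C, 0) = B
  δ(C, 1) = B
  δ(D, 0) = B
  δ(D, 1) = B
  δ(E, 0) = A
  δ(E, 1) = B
1, 011, 0011, 1011, 1111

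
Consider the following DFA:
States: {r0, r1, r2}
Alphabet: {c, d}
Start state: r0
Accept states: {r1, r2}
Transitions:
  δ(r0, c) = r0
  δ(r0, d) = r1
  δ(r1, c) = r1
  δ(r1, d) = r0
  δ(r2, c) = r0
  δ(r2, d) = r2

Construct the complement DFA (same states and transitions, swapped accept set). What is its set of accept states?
Complement accept states = All states \ Original accept states
= {r0, r1, r2} \ {r1, r2}
{r0}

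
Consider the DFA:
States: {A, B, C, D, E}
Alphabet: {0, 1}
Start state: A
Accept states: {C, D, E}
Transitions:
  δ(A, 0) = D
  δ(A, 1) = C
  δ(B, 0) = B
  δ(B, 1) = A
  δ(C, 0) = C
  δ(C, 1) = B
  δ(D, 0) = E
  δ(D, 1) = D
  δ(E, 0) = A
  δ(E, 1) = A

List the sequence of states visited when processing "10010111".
read '1': A → C
  read '0': C → C
  read '0': C → C
  read '1': C → B
  read '0': B → B
  read '1': B → A
  read '1': A → C
  read '1': C → B
A -> C -> C -> C -> B -> B -> A -> C -> B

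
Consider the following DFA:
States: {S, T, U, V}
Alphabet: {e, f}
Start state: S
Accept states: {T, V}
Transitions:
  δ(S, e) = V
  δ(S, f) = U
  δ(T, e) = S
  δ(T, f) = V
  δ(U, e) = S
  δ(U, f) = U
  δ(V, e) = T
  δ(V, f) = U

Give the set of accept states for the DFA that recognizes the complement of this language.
Complement accept states = All states \ Original accept states
= {S, T, U, V} \ {T, V}
{S, U}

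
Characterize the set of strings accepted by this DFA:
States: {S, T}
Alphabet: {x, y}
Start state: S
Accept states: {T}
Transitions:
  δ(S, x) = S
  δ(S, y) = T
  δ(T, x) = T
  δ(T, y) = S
Testing a few strings:
  'yxy' → reject
  'xxx' → reject
  'xx' → reject
  'xyy' → reject
State roles: S=even number of y's so far; T=odd number of y's so far
All strings over {x,y} with an odd number of y's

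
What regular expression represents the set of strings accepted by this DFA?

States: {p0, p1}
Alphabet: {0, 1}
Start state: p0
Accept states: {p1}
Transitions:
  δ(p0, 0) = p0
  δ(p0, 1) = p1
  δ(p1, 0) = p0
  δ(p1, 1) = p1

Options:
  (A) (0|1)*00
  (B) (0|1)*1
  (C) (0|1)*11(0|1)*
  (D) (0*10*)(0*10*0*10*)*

Check each option against the DFA on short strings; one disagreement eliminates an option:
  (A) (0|1)*00: on '1' the DFA goes p0 → p1 and accepts (p1 ∈ Accept), but the regex does not match it → eliminate
  (B) (0|1)*1: agrees with the DFA on every string of length ≤ 6
  (C) (0|1)*11(0|1)*: on '1' the DFA goes p0 → p1 and accepts (p1 ∈ Accept), but the regex does not match it → eliminate
  (D) (0*10*)(0*10*0*10*)*: on '10' the DFA goes p0 → p1 → p0 and rejects (p0 ∉ Accept), but the regex matches it → eliminate
Only (B) is consistent with the DFA.
(B) (0|1)*1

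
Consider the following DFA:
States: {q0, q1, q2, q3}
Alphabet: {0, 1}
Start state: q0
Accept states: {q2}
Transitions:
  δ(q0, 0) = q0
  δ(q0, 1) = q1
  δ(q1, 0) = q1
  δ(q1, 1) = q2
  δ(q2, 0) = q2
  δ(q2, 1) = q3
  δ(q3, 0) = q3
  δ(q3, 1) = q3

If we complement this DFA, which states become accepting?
Complement accept states = All states \ Original accept states
= {q0, q1, q2, q3} \ {q2}
{q0, q1, q3}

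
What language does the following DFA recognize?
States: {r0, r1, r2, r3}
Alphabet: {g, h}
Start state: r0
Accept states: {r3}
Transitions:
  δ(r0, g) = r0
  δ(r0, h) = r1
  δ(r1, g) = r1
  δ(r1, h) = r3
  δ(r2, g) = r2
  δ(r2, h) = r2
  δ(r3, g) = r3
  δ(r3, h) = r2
Testing a few strings:
  'h' → reject
  'gggh' → reject
  'g' → reject
  'hh' → accept
State roles: r0=zero h's; r1=one h; r2=≥ three h's (dead); r3=two h's
All strings over {g,h} containing exactly two h's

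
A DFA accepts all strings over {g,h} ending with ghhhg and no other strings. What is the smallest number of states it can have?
By Myhill–Nerode, count the distinguishable equivalence classes: 6 classes — one per longest suffix of the input that is a prefix of 'ghhhg' (lengths 0 through 5); only the length-5 class is accepting.
6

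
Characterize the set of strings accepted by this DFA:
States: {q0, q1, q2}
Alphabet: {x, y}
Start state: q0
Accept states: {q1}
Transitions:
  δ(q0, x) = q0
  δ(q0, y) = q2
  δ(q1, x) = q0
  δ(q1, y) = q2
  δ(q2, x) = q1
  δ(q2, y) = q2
Testing a few strings:
  'yyy' → reject
  'yxx' → reject
  'yyyy' → reject
  'xy' → reject
State roles: q0=no suffix match; q1=suffix is yx; q2=one trailing y
All strings over {x,y} ending with yx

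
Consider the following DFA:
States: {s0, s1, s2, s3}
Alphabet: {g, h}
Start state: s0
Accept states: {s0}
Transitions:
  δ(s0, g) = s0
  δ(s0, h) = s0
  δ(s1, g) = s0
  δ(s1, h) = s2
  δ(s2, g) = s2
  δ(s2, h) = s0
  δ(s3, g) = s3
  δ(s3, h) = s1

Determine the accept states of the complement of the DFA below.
Complement accept states = All states \ Original accept states
= {s0, s1, s2, s3} \ {s0}
{s1, s2, s3}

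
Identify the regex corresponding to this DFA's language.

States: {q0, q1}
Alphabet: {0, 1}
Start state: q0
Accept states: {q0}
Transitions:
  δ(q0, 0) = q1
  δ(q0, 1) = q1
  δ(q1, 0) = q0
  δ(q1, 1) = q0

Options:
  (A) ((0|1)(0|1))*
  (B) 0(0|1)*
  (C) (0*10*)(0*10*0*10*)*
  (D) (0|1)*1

Check each option against the DFA on short strings; one disagreement eliminates an option:
  (A) ((0|1)(0|1))*: agrees with the DFA on every string of length ≤ 6
  (B) 0(0|1)*: on ε the DFA stays in q0 and accepts (q0 ∈ Accept), but the regex does not match it → eliminate
  (C) (0*10*)(0*10*0*10*)*: on ε the DFA stays in q0 and accepts (q0 ∈ Accept), but the regex does not match it → eliminate
  (D) (0|1)*1: on ε the DFA stays in q0 and accepts (q0 ∈ Accept), but the regex does not match it → eliminate
Only (A) is consistent with the DFA.
(A) ((0|1)(0|1))*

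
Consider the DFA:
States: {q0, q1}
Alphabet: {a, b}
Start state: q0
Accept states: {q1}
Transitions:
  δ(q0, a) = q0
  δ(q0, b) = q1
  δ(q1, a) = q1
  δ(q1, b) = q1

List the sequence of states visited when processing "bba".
read 'b': q0 → q1
  read 'b': q1 → q1
  read 'a': q1 → q1
q0 -> q1 -> q1 -> q1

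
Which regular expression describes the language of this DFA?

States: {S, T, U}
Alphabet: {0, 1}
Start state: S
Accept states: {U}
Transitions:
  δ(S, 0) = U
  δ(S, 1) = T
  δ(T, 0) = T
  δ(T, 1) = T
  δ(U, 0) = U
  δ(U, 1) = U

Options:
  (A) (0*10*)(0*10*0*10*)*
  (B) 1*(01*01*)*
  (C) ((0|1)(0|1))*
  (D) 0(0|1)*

Check each option against the DFA on short strings; one disagreement eliminates an option:
  (A) (0*10*)(0*10*0*10*)*: on '0' the DFA goes S → U and accepts (U ∈ Accept), but the regex does not match it → eliminate
  (B) 1*(01*01*)*: on ε the DFA stays in S and rejects (S ∉ Accept), but the regex matches it → eliminate
  (C) ((0|1)(0|1))*: on ε the DFA stays in S and rejects (S ∉ Accept), but the regex matches it → eliminate
  (D) 0(0|1)*: agrees with the DFA on every string of length ≤ 6
Only (D) is consistent with the DFA.
(D) 0(0|1)*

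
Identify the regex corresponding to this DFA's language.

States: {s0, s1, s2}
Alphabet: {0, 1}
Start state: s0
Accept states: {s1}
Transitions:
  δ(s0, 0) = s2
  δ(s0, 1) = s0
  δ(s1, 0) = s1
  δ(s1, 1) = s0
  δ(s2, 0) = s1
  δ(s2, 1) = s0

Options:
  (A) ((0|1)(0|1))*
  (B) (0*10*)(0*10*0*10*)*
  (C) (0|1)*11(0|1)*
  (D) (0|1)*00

Check each option against the DFA on short strings; one disagreement eliminates an option:
  (A) ((0|1)(0|1))*: on ε the DFA stays in s0 and rejects (s0 ∉ Accept), but the regex matches it → eliminate
  (B) (0*10*)(0*10*0*10*)*: on '1' the DFA goes s0 → s0 and rejects (s0 ∉ Accept), but the regex matches it → eliminate
  (C) (0|1)*11(0|1)*: on '00' the DFA goes s0 → s2 → s1 and accepts (s1 ∈ Accept), but the regex does not match it → eliminate
  (D) (0|1)*00: agrees with the DFA on every string of length ≤ 6
Only (D) is consistent with the DFA.
(D) (0|1)*00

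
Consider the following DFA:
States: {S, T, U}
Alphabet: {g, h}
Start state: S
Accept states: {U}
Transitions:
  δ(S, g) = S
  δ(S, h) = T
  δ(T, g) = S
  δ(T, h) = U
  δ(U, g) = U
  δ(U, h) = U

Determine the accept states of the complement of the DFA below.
Complement accept states = All states \ Original accept states
= {S, T, U} \ {U}
{S, T}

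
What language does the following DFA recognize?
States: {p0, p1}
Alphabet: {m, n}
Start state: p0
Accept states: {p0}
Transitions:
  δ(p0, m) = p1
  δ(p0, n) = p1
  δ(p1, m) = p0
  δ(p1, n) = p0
Testing a few strings:
  'nm' → accept
  'm' → reject
  'n' → reject
  'mmn' → reject
State roles: p0=even length so far; p1=odd length so far
All strings over {m,n} of even length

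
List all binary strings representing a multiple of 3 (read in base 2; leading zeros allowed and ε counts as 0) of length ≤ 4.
ε, 0, 00, 11, 000, 011, 110, 0000, 0011, 0110, 1001, 1100, 1111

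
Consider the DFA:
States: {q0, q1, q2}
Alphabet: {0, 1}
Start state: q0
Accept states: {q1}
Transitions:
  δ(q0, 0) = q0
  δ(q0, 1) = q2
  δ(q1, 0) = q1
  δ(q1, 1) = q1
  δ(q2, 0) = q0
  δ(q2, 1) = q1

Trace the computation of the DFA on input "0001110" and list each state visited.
read '0': q0 → q0
  read '0': q0 → q0
  read '0': q0 → q0
  read '1': q0 → q2
  read '1': q2 → q1
  read '1': q1 → q1
  read '0': q1 → q1
q0 -> q0 -> q0 -> q0 -> q2 -> q1 -> q1 -> q1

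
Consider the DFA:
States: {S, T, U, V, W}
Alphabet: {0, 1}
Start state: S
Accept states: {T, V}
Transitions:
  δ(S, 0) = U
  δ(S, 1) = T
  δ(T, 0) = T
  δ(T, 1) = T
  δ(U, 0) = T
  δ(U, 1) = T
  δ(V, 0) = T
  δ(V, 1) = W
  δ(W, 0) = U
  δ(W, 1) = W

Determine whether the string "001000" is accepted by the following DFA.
Processing string "001000":
  S --0--> U
  U --0--> T
  T --1--> T
  T --0--> T
  T --0--> T
  T --0--> T
Final state: T
Accept states: {T, V}
Yes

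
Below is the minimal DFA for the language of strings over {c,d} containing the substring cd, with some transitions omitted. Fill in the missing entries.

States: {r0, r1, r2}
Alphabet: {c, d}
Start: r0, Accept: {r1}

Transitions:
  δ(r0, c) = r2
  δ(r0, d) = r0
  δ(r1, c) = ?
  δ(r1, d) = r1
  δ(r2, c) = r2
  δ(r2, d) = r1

From the language and accept set, identify what each state tracks — r0: no c seen yet; r1: substring cd seen; r2: seen a c, waiting for d.
Each missing δ(q, a) is the state matching the new tracked value after reading a.
δ(r1, c) = r1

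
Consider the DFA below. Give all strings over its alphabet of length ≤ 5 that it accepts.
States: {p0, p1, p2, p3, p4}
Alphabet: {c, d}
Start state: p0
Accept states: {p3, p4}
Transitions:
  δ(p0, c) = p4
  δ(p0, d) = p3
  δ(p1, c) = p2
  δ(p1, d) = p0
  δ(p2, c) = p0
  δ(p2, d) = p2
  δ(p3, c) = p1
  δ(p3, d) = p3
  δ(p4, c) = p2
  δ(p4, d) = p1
c, d, dd, ddd, cccc, cccd, cddc, cddd, dcdc, dcdd, dddd, cccdd, ccdcc, ccdcd, cdccc, cdccd, cdddd, dcccc, dcccd, dcddd, ddcdc, ddcdd, ddddd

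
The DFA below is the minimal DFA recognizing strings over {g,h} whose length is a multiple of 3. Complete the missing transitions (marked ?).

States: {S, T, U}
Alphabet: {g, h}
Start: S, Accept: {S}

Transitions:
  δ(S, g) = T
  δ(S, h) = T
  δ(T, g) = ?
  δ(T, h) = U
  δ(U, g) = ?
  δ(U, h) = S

From the language and accept set, identify what each state tracks — S: length ≡ 0 (mod 3); T: length ≡ 1 (mod 3); U: length ≡ 2 (mod 3).
Each missing δ(q, a) is the state matching the new tracked value after reading a.
δ(T, g) = U; δ(U, g) = S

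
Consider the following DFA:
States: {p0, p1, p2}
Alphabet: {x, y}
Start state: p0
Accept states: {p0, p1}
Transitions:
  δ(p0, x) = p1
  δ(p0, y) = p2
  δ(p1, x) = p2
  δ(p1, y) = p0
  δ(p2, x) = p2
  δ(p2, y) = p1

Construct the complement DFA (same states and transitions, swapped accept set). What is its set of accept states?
Complement accept states = All states \ Original accept states
= {p0, p1, p2} \ {p0, p1}
{p2}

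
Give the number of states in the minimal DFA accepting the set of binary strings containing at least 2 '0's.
By Myhill–Nerode, count the distinguishable equivalence classes: 3 classes — having seen 0, 1, or ≥2 copies of '0'; any two classes i < j (j ≤ 2) are distinguished by the string 0^(2−j), which takes class j to 2 copies (accepted) but leaves class i below 2 (rejected).
3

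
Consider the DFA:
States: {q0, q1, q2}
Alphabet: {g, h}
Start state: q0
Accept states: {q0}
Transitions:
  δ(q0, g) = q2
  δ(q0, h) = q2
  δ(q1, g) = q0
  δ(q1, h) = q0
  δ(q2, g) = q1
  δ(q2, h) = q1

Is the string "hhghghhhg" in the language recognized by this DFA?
Processing string "hhghghhhg":
  q0 --h--> q2
  q2 --h--> q1
  q1 --g--> q0
  q0 --h--> q2
  q2 --g--> q1
  q1 --h--> q0
  q0 --h--> q2
  q2 --h--> q1
  q1 --g--> q0
Final state: q0
Accept states: {q0}
Yes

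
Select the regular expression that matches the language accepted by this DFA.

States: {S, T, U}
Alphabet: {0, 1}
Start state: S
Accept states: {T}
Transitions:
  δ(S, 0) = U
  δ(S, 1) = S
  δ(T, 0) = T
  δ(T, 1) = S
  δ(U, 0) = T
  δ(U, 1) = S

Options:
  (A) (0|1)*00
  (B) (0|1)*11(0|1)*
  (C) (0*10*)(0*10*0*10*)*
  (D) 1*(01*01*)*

Check each option against the DFA on short strings; one disagreement eliminates an option:
  (A) (0|1)*00: agrees with the DFA on every string of length ≤ 6
  (B) (0|1)*11(0|1)*: on '00' the DFA goes S → U → T and accepts (T ∈ Accept), but the regex does not match it → eliminate
  (C) (0*10*)(0*10*0*10*)*: on '1' the DFA goes S → S and rejects (S ∉ Accept), but the regex matches it → eliminate
  (D) 1*(01*01*)*: on ε the DFA stays in S and rejects (S ∉ Accept), but the regex matches it → eliminate
Only (A) is consistent with the DFA.
(A) (0|1)*00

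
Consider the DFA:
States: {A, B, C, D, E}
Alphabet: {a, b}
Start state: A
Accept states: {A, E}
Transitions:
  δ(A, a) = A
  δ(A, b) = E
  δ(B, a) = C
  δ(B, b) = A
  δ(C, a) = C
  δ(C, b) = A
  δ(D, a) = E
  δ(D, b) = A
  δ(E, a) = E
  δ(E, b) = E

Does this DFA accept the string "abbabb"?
Processing string "abbabb":
  A --a--> A
  A --b--> E
  E --b--> E
  E --a--> E
  E --b--> E
  E --b--> E
Final state: E
Accept states: {A, E}
Yes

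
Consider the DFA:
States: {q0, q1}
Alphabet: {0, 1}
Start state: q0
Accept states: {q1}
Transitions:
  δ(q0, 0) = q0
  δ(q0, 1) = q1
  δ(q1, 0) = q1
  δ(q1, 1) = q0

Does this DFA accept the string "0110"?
Processing string "0110":
  q0 --0--> q0
  q0 --1--> q1
  q1 --1--> q0
  q0 --0--> q0
Final state: q0
Accept states: {q1}
No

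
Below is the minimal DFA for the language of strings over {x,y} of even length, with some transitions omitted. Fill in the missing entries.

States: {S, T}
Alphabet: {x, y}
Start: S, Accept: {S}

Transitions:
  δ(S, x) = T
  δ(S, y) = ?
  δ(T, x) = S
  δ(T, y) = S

From the language and accept set, identify what each state tracks — S: even length so far; T: odd length so far.
Each missing δ(q, a) is the state matching the new tracked value after reading a.
δ(S, y) = T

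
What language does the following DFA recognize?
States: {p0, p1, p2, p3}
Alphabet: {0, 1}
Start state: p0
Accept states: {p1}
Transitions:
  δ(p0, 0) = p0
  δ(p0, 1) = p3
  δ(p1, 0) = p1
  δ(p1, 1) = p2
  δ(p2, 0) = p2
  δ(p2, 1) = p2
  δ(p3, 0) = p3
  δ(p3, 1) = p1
Testing a few strings:
  '1111' → reject
  '110' → accept
  '100' → reject
  '001' → reject
State roles: p0=zero 1's; p1=two 1's; p2=≥ three 1's (dead); p3=one 1
All binary strings containing exactly two 1's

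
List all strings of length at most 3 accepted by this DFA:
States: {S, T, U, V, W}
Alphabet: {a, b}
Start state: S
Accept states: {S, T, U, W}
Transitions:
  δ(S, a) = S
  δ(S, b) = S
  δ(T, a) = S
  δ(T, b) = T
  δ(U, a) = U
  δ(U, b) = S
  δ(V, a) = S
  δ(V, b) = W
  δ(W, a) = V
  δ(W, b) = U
ε, a, b, aa, ab, ba, bb, aaa, aab, aba, abb, baa, bab, bba, bbb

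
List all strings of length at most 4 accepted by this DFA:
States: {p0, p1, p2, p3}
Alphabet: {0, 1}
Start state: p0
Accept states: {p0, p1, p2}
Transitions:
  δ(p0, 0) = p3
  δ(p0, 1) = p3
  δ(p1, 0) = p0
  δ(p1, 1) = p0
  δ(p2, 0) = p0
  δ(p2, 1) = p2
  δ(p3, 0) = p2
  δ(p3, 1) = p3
ε, 00, 10, 000, 001, 010, 100, 101, 110, 0010, 0011, 0100, 0101, 0110, 1010, 1011, 1100, 1101, 1110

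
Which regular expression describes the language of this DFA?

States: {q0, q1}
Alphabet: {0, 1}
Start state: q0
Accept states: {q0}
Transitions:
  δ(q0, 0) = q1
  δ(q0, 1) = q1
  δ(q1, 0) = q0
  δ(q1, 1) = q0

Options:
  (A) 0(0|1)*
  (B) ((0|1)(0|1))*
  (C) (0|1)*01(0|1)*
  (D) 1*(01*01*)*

Check each option against the DFA on short strings; one disagreement eliminates an option:
  (A) 0(0|1)*: on ε the DFA stays in q0 and accepts (q0 ∈ Accept), but the regex does not match it → eliminate
  (B) ((0|1)(0|1))*: agrees with the DFA on every string of length ≤ 6
  (C) (0|1)*01(0|1)*: on ε the DFA stays in q0 and accepts (q0 ∈ Accept), but the regex does not match it → eliminate
  (D) 1*(01*01*)*: on '1' the DFA goes q0 → q1 and rejects (q1 ∉ Accept), but the regex matches it → eliminate
Only (B) is consistent with the DFA.
(B) ((0|1)(0|1))*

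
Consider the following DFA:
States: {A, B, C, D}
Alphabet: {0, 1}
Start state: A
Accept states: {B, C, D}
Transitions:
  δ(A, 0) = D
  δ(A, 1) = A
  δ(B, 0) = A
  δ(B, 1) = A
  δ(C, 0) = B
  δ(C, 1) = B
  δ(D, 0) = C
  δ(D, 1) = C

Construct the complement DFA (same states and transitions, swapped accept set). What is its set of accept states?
Complement accept states = All states \ Original accept states
= {A, B, C, D} \ {B, C, D}
{A}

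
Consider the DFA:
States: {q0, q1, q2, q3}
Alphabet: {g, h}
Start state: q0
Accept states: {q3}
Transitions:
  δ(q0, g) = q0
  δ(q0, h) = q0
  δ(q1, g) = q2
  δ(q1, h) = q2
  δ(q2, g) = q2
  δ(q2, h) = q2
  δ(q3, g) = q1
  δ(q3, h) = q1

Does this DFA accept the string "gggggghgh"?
Processing string "gggggghgh":
  q0 --g--> q0
  q0 --g--> q0
  q0 --g--> q0
  q0 --g--> q0
  q0 --g--> q0
  q0 --g--> q0
  q0 --h--> q0
  q0 --g--> q0
  q0 --h--> q0
Final state: q0
Accept states: {q3}
No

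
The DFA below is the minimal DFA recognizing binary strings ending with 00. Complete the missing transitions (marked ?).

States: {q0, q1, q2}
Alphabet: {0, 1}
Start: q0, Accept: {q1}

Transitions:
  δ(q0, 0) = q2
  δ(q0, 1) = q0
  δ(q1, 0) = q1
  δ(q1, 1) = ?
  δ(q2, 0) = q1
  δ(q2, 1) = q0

From the language and accept set, identify what each state tracks — q0: last symbol not 0; q1: two trailing 0's; q2: one trailing 0.
Each missing δ(q, a) is the state matching the new tracked value after reading a.
δ(q1, 1) = q0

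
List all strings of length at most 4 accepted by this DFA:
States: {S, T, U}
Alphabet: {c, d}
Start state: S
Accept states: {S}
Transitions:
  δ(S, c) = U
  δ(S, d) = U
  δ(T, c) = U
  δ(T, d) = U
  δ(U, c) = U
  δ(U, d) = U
ε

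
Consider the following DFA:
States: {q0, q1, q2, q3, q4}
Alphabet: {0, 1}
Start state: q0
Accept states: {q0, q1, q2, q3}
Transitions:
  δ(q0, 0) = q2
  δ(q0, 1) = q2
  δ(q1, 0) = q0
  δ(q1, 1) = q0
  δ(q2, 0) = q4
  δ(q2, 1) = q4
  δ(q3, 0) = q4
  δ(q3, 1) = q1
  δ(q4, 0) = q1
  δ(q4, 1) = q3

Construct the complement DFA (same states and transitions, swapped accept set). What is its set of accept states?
Complement accept states = All states \ Original accept states
= {q0, q1, q2, q3, q4} \ {q0, q1, q2, q3}
{q4}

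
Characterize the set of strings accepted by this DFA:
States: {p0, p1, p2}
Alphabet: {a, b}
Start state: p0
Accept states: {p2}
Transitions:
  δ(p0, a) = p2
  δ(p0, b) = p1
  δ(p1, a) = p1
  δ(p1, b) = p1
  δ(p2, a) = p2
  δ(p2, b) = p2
Testing a few strings:
  'b' → reject
  'ab' → accept
  'bbb' → reject
  'ba' → reject
State roles: p0=no input read; p1=started with b (dead); p2=started with a
All strings over {a,b} starting with a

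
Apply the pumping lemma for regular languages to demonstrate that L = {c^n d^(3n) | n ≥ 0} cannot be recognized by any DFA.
Assume L is regular with pumping length p. Idea: pumping the c-block breaks the 1:3 ratio.
Choose s = c^p d^(3p) (length 4p ≥ p). By the pumping lemma, s = xyz with |xy| ≤ p, |y| > 0, so y = c^k with k ≥ 1. Then xy²z = c^(p+k) d^(3p). For this to be in L we would need 3p = 3(p+k), i.e. 3k = 0, contradicting k ≥ 1. So xy²z ∉ L.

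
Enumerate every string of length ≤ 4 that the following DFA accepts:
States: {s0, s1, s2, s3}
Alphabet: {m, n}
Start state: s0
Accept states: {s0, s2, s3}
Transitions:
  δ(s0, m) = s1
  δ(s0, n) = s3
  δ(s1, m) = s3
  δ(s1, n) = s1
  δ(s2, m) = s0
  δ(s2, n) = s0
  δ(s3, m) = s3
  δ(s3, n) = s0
ε, n, mm, nm, nn, mmm, mmn, mnm, nmm, nmn, nnn, mmmm, mmmn, mmnn, mnmm, mnmn, mnnm, nmmm, nmmn, nmnn, nnmm, nnnm, nnnn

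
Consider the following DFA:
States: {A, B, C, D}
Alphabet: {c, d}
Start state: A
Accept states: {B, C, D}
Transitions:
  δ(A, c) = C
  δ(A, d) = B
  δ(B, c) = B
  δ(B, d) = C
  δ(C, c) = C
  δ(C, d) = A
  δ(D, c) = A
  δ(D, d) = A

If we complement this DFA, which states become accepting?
Complement accept states = All states \ Original accept states
= {A, B, C, D} \ {B, C, D}
{A}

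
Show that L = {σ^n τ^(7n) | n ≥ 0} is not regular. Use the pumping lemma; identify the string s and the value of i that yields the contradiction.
Assume L is regular with pumping length p. Idea: pumping the σ-block breaks the 1:7 ratio.
Choose s = σ^p τ^(7p) (length 8p ≥ p). By the pumping lemma, s = xyz with |xy| ≤ p, |y| > 0, so y = σ^k with k ≥ 1. Then xy²z = σ^(p+k) τ^(7p). For this to be in L we would need 7p = 7(p+k), i.e. 7k = 0, contradicting k ≥ 1. So xy²z ∉ L.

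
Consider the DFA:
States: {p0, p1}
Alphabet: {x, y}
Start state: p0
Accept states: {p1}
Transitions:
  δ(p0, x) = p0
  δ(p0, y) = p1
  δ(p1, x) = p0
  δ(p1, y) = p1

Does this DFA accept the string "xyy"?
Processing string "xyy":
  p0 --x--> p0
  p0 --y--> p1
  p1 --y--> p1
Final state: p1
Accept states: {p1}
Yes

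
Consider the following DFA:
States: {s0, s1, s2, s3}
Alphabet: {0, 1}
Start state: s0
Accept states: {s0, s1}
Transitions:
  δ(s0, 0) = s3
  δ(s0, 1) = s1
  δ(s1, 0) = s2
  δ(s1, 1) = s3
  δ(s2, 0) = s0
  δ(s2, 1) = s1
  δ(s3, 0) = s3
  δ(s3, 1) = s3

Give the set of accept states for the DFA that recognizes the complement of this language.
Complement accept states = All states \ Original accept states
= {s0, s1, s2, s3} \ {s0, s1}
{s2, s3}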